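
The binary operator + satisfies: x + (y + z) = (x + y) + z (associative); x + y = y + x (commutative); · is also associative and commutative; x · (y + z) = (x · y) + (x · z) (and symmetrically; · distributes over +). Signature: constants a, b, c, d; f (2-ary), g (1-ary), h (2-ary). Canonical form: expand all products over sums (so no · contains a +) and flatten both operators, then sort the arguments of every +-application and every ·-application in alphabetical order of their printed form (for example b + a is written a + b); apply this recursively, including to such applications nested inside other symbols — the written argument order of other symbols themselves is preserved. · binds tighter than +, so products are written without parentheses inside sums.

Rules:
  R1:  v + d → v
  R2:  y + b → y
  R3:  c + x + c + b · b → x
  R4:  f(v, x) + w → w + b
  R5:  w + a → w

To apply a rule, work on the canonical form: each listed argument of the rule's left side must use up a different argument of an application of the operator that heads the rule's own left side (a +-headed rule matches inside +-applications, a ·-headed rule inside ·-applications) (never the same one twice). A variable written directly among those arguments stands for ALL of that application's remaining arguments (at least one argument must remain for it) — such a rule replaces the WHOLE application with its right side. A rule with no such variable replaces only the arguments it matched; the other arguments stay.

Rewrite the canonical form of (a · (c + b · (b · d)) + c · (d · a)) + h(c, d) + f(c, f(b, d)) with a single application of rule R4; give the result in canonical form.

Canonical form:  a · b · b · d + a · c + a · c · d + f(c, f(b, d)) + h(c, d)
Match R4:  consume f(c, f(b, d));  v := c, w := a · b · b · d + a · c + a · c · d + h(c, d), x := f(b, d)
The variable takes the whole remainder — replace the entire application.
Result:  a · b · b · d + a · c + a · c · d + b + h(c, d)

Answer: a · b · b · d + a · c + a · c · d + b + h(c, d)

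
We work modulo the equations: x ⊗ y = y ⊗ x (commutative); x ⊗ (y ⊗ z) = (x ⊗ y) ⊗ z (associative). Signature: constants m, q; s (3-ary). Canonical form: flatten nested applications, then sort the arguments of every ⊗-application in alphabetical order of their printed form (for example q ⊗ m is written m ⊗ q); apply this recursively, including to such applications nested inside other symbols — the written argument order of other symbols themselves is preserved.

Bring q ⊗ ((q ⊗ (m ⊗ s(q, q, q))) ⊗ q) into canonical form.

Answer: m ⊗ q ⊗ q ⊗ q ⊗ s(q, q, q)

Derivation:
Merge nested applications:  q ⊗ q ⊗ m ⊗ s(q, q, q) ⊗ q
Order the arguments:  m ⊗ q ⊗ q ⊗ q ⊗ s(q, q, q)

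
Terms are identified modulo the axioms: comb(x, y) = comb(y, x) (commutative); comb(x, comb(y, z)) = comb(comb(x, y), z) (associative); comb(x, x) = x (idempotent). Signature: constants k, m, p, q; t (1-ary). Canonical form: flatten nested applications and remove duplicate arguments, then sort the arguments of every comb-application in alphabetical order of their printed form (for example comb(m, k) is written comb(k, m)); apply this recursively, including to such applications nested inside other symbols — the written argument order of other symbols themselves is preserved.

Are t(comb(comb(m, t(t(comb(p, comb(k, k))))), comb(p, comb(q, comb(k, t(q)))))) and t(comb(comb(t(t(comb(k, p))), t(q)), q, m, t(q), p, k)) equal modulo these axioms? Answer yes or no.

Answer: yes — both canonical forms are t(comb(k, m, p, q, t(q), t(t(comb(k, p)))))

Derivation:
Left:  t(comb(comb(m, t(t(comb(p, comb(k, k))))), comb(p, comb(q, comb(k, t(q))))))
  Descend into:  comb(comb(m, t(t(comb(p, comb(k, k))))), comb(p, comb(q, comb(k, t(q)))))
  Flatten:  comb(m, t(t(comb(p, comb(k, k)))), p, q, k, t(q))
  Simplify inside:  t(t(comb(p, comb(k, k))))  →  t(t(comb(k, p)))
  Order the arguments:  comb(k, m, p, q, t(q), t(t(comb(k, p))))
  Put back:  t(comb(k, m, p, q, t(q), t(t(comb(k, p)))))
Right:  t(comb(comb(t(t(comb(k, p))), t(q)), q, m, t(q), p, k))
  Work inside:  comb(comb(t(t(comb(k, p))), t(q)), q, m, t(q), p, k)
  Un-nest:  comb(t(t(comb(k, p))), t(q), q, m, t(q), p, k)
  Idempotence:  drop duplicate t(q)
  Order the arguments:  comb(k, m, p, q, t(q), t(t(comb(k, p))))
  Rebuild:  t(comb(k, m, p, q, t(q), t(t(comb(k, p)))))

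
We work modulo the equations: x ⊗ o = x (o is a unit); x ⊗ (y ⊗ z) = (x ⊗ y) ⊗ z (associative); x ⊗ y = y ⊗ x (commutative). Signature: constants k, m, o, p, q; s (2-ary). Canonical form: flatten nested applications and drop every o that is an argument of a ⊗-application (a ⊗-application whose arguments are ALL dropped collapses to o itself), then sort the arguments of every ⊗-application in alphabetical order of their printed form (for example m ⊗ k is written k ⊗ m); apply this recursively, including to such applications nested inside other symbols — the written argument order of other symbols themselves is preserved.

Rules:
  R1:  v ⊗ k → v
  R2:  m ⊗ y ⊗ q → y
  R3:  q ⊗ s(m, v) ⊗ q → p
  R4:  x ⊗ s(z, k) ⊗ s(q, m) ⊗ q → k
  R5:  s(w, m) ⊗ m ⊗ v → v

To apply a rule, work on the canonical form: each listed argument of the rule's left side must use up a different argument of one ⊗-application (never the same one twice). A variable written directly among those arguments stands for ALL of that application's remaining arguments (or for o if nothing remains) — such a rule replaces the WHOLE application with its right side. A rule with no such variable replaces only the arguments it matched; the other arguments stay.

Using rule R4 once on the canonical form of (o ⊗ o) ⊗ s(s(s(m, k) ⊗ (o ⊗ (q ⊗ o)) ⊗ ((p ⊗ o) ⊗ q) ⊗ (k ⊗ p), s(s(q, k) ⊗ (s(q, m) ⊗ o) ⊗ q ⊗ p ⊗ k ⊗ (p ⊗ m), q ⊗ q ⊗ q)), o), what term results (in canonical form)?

Canonical form:  s(s(k ⊗ p ⊗ p ⊗ q ⊗ q ⊗ s(m, k), s(k ⊗ m ⊗ p ⊗ p ⊗ q ⊗ s(q, k) ⊗ s(q, m), q ⊗ q ⊗ q)), o)
R4 matches:  uses q, s(q, k), s(q, m);  x := k ⊗ m ⊗ p ⊗ p, z := q
The extension variable absorbs all remaining arguments, so the whole application is rewritten.
Giving:  s(s(k ⊗ p ⊗ p ⊗ q ⊗ q ⊗ s(m, k), s(k, q ⊗ q ⊗ q)), o)

Answer: s(s(k ⊗ p ⊗ p ⊗ q ⊗ q ⊗ s(m, k), s(k, q ⊗ q ⊗ q)), o)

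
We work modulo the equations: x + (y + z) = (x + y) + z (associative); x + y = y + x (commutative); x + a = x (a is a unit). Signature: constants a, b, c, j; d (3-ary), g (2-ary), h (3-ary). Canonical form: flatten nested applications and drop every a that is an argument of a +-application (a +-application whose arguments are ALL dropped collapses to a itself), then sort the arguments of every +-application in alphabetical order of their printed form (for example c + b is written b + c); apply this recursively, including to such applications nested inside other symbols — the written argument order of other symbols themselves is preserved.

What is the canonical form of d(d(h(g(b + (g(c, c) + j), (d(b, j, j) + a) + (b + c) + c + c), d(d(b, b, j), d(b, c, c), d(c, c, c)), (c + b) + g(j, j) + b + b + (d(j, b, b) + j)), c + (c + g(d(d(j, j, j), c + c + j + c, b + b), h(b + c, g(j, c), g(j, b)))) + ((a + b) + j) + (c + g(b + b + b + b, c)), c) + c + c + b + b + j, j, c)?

Descend into:  d(h(g(b + (g(c, c) + j), (d(b, j, j) + a) + (b + c) + c + c), d(d(b, b, j), d(b, c, c), d(c, c, c)), (c + b) + g(j, j) + b + b + (d(j, b, b) + j)), c + (c + g(d(d(j, j, j), c + c + j + c, b + b), h(b + c, g(j, c), g(j, b)))) + ((a + b) + j) + (c + g(b + b + b + b, c)), c) + c + c + b + b + j
Inside:  d(h(g(b + (g(c, c) + j), (d(b, j, j) + a) + (b + c) + c + c), d(d(b, b, j), d(b, c, c), d(c, c, c)), (c + b) + g(j, j) + b + b + (d(j, b, b) + j)), c + (c + g(d(d(j, j, j), c + c + j + c, b + b), h(b + c, g(j, c), g(j, b)))) + ((a + b) + j) + (c + g(b + b + b + b, c)), c)  →  d(h(g(b + g(c, c) + j, b + c + c + c + d(b, j, j)), d(d(b, b, j), d(b, c, c), d(c, c, c)), b + b + b + c + d(j, b, b) + g(j, j) + j), b + c + c + c + g(b + b + b + b, c) + g(d(d(j, j, j), c + c + c + j, b + b), h(b + c, g(j, c), g(j, b))) + j, c)
Sort:  b + b + c + c + d(h(g(b + g(c, c) + j, b + c + c + c + d(b, j, j)), d(d(b, b, j), d(b, c, c), d(c, c, c)), b + b + b + c + d(j, b, b) + g(j, j) + j), b + c + c + c + g(b + b + b + b, c) + g(d(d(j, j, j), c + c + c + j, b + b), h(b + c, g(j, c), g(j, b))) + j, c) + j
Rebuild:  d(b + b + c + c + d(h(g(b + g(c, c) + j, b + c + c + c + d(b, j, j)), d(d(b, b, j), d(b, c, c), d(c, c, c)), b + b + b + c + d(j, b, b) + g(j, j) + j), b + c + c + c + g(b + b + b + b, c) + g(d(d(j, j, j), c + c + c + j, b + b), h(b + c, g(j, c), g(j, b))) + j, c) + j, j, c)

Answer: d(b + b + c + c + d(h(g(b + g(c, c) + j, b + c + c + c + d(b, j, j)), d(d(b, b, j), d(b, c, c), d(c, c, c)), b + b + b + c + d(j, b, b) + g(j, j) + j), b + c + c + c + g(b + b + b + b, c) + g(d(d(j, j, j), c + c + c + j, b + b), h(b + c, g(j, c), g(j, b))) + j, c) + j, j, c)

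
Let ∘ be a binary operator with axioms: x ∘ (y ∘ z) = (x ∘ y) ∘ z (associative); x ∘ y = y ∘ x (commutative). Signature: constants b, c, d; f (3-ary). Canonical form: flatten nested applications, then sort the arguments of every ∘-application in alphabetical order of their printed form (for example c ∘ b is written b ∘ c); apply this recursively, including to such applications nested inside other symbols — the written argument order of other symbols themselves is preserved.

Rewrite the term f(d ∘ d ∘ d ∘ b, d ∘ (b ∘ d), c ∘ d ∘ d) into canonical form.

Work inside:  d ∘ (b ∘ d)
Merge nested applications:  d ∘ b ∘ d
Sort:  b ∘ d ∘ d
Reassemble:  f(b ∘ d ∘ d ∘ d, b ∘ d ∘ d, c ∘ d ∘ d)

Answer: f(b ∘ d ∘ d ∘ d, b ∘ d ∘ d, c ∘ d ∘ d)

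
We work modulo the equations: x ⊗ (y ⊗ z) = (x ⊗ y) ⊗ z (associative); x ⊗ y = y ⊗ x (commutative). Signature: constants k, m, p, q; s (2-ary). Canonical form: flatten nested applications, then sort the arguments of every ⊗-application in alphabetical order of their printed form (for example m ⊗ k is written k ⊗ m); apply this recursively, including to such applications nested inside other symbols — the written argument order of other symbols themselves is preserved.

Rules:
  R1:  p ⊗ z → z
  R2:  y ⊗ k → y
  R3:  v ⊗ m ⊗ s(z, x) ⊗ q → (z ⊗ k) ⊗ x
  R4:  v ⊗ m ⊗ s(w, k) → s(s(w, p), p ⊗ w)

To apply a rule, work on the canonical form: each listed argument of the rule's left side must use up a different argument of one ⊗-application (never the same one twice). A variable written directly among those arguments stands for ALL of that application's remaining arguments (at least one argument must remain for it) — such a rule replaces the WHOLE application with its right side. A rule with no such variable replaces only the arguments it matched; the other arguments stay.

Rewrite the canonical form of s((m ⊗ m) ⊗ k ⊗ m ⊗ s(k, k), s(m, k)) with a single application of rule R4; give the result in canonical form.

Canonical form:  s(k ⊗ m ⊗ m ⊗ m ⊗ s(k, k), s(m, k))
Match R4:  consume m, s(k, k);  v := k ⊗ m ⊗ m, w := k
The extension variable absorbs all remaining arguments, so the whole application is rewritten.
Giving:  s(s(s(k, p), k ⊗ p), s(m, k))

Answer: s(s(s(k, p), k ⊗ p), s(m, k))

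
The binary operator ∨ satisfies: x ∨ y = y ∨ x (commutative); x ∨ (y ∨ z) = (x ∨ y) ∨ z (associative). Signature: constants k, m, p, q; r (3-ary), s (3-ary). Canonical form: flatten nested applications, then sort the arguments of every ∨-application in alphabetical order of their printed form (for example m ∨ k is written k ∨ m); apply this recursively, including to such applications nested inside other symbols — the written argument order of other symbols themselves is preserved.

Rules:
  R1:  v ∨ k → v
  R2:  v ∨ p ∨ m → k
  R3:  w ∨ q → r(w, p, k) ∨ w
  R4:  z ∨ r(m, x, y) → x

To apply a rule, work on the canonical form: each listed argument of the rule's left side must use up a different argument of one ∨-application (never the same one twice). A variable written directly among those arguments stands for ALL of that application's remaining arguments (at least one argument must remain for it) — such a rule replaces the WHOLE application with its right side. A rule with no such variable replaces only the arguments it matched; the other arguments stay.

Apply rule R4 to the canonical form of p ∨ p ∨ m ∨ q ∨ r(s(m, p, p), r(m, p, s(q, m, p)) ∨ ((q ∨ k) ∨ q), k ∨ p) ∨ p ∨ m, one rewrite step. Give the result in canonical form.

Canonical form:  m ∨ m ∨ p ∨ p ∨ p ∨ q ∨ r(s(m, p, p), k ∨ q ∨ q ∨ r(m, p, s(q, m, p)), k ∨ p)
Apply R4:  consuming r(m, p, s(q, m, p));  x := p, y := s(q, m, p), z := k ∨ q ∨ q
The variable takes the whole remainder — replace the entire application.
Giving:  m ∨ m ∨ p ∨ p ∨ p ∨ q ∨ r(s(m, p, p), p, k ∨ p)

Answer: m ∨ m ∨ p ∨ p ∨ p ∨ q ∨ r(s(m, p, p), p, k ∨ p)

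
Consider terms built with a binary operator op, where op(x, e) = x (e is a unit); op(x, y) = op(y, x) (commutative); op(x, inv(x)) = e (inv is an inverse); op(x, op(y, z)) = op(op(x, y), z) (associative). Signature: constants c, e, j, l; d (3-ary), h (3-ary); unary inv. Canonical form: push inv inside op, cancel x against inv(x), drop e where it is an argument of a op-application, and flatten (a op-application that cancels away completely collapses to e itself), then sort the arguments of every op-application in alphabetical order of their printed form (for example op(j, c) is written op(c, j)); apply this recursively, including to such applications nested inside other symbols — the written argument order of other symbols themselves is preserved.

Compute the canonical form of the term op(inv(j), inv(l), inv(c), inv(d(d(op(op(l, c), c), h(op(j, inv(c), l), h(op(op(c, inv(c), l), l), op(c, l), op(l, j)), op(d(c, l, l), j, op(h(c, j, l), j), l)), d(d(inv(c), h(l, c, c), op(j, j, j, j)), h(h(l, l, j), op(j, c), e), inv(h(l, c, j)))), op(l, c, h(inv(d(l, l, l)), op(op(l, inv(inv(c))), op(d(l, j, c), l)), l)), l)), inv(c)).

Push inv inside:  distribute inv over op and collapse double inv
Collect terms:  op(inv(j), inv(l), inv(c), inv(c), inv(d(d(op(c, c, l), h(op(inv(c), j, l), h(op(l, l), op(c, l), op(j, l)), op(d(c, l, l), h(c, j, l), j, j, l)), d(d(inv(c), h(l, c, c), op(j, j, j, j)), h(h(l, l, j), op(c, j), e), inv(h(l, c, j)))), op(c, h(inv(d(l, l, l)), op(c, d(l, j, c), l, l), l), l), l)))
Order the arguments:  op(inv(c), inv(c), inv(d(d(op(c, c, l), h(op(inv(c), j, l), h(op(l, l), op(c, l), op(j, l)), op(d(c, l, l), h(c, j, l), j, j, l)), d(d(inv(c), h(l, c, c), op(j, j, j, j)), h(h(l, l, j), op(c, j), e), inv(h(l, c, j)))), op(c, h(inv(d(l, l, l)), op(c, d(l, j, c), l, l), l), l), l)), inv(j), inv(l))

Answer: op(inv(c), inv(c), inv(d(d(op(c, c, l), h(op(inv(c), j, l), h(op(l, l), op(c, l), op(j, l)), op(d(c, l, l), h(c, j, l), j, j, l)), d(d(inv(c), h(l, c, c), op(j, j, j, j)), h(h(l, l, j), op(c, j), e), inv(h(l, c, j)))), op(c, h(inv(d(l, l, l)), op(c, d(l, j, c), l, l), l), l), l)), inv(j), inv(l))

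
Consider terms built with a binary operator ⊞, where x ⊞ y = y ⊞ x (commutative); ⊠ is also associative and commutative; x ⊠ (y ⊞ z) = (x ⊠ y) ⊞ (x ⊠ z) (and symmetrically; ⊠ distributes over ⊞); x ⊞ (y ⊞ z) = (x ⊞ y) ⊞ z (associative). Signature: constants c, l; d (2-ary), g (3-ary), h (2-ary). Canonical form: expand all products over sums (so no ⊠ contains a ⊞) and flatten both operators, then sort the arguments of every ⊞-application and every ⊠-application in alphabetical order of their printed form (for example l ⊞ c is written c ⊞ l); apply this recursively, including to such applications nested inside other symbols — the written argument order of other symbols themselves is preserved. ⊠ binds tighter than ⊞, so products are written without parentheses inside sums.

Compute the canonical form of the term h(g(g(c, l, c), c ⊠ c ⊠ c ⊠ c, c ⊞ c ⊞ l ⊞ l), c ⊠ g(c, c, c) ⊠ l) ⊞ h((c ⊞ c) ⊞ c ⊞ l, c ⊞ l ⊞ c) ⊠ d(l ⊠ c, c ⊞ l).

Answer: d(c ⊠ l, c ⊞ l) ⊠ h(c ⊞ c ⊞ c ⊞ l, c ⊞ c ⊞ l) ⊞ h(g(g(c, l, c), c ⊠ c ⊠ c ⊠ c, c ⊞ c ⊞ l ⊞ l), c ⊠ g(c, c, c) ⊠ l)

Derivation:
Merge nested applications:  h(g(g(c, l, c), c ⊠ c ⊠ c ⊠ c, c ⊞ c ⊞ l ⊞ l), c ⊠ g(c, c, c) ⊠ l) ⊞ d(c ⊠ l, c ⊞ l) ⊠ h(c ⊞ c ⊞ c ⊞ l, c ⊞ c ⊞ l)
Order the arguments:  d(c ⊠ l, c ⊞ l) ⊠ h(c ⊞ c ⊞ c ⊞ l, c ⊞ c ⊞ l) ⊞ h(g(g(c, l, c), c ⊠ c ⊠ c ⊠ c, c ⊞ c ⊞ l ⊞ l), c ⊠ g(c, c, c) ⊠ l)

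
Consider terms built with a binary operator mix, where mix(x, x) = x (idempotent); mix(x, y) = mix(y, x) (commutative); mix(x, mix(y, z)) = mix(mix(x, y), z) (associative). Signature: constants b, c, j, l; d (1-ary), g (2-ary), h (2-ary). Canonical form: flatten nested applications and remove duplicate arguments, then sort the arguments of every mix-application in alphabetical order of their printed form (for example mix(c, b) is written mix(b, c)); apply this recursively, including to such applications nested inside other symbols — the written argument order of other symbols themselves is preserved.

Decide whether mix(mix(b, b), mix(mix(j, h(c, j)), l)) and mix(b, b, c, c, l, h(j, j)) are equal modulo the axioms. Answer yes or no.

Answer: no — mix(b, h(c, j), j, l) vs mix(b, c, h(j, j), l)

Derivation:
Left:  mix(mix(b, b), mix(mix(j, h(c, j)), l))
  Un-nest:  mix(b, b, j, h(c, j), l)
  Drop duplicates:  drop duplicate b
  Sort arguments:  mix(b, h(c, j), j, l)
Right:  mix(b, b, c, c, l, h(j, j))
  Deduplicate:  drop duplicate b, c
  Sort arguments:  mix(b, c, h(j, j), l)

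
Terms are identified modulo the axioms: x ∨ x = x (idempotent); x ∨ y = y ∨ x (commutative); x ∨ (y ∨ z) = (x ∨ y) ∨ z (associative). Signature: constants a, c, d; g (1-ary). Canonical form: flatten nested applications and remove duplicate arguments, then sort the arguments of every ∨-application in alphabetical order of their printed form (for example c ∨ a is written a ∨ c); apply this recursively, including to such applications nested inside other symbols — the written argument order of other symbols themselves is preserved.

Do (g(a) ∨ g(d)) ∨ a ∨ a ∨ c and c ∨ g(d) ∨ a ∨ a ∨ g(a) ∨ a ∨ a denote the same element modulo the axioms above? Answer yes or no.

Answer: yes — both canonical forms are a ∨ c ∨ g(a) ∨ g(d)

Derivation:
Left:  (g(a) ∨ g(d)) ∨ a ∨ a ∨ c
  Merge nested applications:  g(a) ∨ g(d) ∨ a ∨ a ∨ c
  Idempotence:  drop duplicate a
  Sort arguments:  a ∨ c ∨ g(a) ∨ g(d)
Right:  c ∨ g(d) ∨ a ∨ a ∨ g(a) ∨ a ∨ a
  Idempotence:  drop duplicate a, a, a
  Sort arguments:  a ∨ c ∨ g(a) ∨ g(d)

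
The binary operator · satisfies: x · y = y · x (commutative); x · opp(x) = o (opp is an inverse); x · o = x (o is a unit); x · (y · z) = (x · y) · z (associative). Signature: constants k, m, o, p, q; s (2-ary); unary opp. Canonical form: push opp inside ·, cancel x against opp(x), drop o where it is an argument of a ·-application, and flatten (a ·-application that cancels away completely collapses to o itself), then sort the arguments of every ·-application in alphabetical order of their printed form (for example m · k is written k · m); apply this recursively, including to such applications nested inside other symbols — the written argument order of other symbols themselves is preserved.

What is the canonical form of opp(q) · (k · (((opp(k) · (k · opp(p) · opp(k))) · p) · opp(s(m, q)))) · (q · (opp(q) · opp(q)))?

Answer: opp(q) · opp(q) · opp(s(m, q))

Derivation:
Cancel:  k cancels; p cancels
Collect:  opp(q) · opp(q) · opp(s(m, q))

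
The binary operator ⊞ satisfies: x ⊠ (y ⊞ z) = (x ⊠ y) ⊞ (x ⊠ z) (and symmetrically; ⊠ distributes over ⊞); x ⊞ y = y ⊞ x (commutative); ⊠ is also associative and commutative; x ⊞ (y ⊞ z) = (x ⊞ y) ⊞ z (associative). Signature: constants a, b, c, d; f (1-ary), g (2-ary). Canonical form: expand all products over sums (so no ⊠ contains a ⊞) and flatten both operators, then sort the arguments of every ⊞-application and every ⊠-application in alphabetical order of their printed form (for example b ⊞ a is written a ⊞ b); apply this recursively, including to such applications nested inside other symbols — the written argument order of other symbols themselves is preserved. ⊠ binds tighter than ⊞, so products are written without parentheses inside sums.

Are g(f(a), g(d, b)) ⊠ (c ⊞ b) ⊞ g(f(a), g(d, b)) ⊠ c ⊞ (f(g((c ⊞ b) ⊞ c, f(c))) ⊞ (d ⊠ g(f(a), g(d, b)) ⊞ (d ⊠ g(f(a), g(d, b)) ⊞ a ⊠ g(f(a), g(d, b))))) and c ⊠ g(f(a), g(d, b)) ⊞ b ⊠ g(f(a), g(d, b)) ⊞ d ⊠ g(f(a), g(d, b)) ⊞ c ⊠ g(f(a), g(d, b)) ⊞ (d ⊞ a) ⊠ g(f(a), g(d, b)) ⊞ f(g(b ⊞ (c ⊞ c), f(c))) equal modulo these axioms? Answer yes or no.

Left:  g(f(a), g(d, b)) ⊠ (c ⊞ b) ⊞ g(f(a), g(d, b)) ⊠ c ⊞ (f(g((c ⊞ b) ⊞ c, f(c))) ⊞ (d ⊠ g(f(a), g(d, b)) ⊞ (d ⊠ g(f(a), g(d, b)) ⊞ a ⊠ g(f(a), g(d, b)))))
  Expand products over sums:  c ⊠ g(f(a), g(d, b)) ⊞ b ⊠ g(f(a), g(d, b)) ⊞ c ⊠ g(f(a), g(d, b)) ⊞ f(g(b ⊞ c ⊞ c, f(c))) ⊞ d ⊠ g(f(a), g(d, b)) ⊞ d ⊠ g(f(a), g(d, b)) ⊞ a ⊠ g(f(a), g(d, b))
  Sort:  a ⊠ g(f(a), g(d, b)) ⊞ b ⊠ g(f(a), g(d, b)) ⊞ c ⊠ g(f(a), g(d, b)) ⊞ c ⊠ g(f(a), g(d, b)) ⊞ d ⊠ g(f(a), g(d, b)) ⊞ d ⊠ g(f(a), g(d, b)) ⊞ f(g(b ⊞ c ⊞ c, f(c)))
Right:  c ⊠ g(f(a), g(d, b)) ⊞ b ⊠ g(f(a), g(d, b)) ⊞ d ⊠ g(f(a), g(d, b)) ⊞ c ⊠ g(f(a), g(d, b)) ⊞ (d ⊞ a) ⊠ g(f(a), g(d, b)) ⊞ f(g(b ⊞ (c ⊞ c), f(c)))
  Distribute:  c ⊠ g(f(a), g(d, b)) ⊞ b ⊠ g(f(a), g(d, b)) ⊞ d ⊠ g(f(a), g(d, b)) ⊞ c ⊠ g(f(a), g(d, b)) ⊞ d ⊠ g(f(a), g(d, b)) ⊞ a ⊠ g(f(a), g(d, b)) ⊞ f(g(b ⊞ c ⊞ c, f(c)))
  Sort:  a ⊠ g(f(a), g(d, b)) ⊞ b ⊠ g(f(a), g(d, b)) ⊞ c ⊠ g(f(a), g(d, b)) ⊞ c ⊠ g(f(a), g(d, b)) ⊞ d ⊠ g(f(a), g(d, b)) ⊞ d ⊠ g(f(a), g(d, b)) ⊞ f(g(b ⊞ c ⊞ c, f(c)))

Answer: yes — both canonical forms are a ⊠ g(f(a), g(d, b)) ⊞ b ⊠ g(f(a), g(d, b)) ⊞ c ⊠ g(f(a), g(d, b)) ⊞ c ⊠ g(f(a), g(d, b)) ⊞ d ⊠ g(f(a), g(d, b)) ⊞ d ⊠ g(f(a), g(d, b)) ⊞ f(g(b ⊞ c ⊞ c, f(c)))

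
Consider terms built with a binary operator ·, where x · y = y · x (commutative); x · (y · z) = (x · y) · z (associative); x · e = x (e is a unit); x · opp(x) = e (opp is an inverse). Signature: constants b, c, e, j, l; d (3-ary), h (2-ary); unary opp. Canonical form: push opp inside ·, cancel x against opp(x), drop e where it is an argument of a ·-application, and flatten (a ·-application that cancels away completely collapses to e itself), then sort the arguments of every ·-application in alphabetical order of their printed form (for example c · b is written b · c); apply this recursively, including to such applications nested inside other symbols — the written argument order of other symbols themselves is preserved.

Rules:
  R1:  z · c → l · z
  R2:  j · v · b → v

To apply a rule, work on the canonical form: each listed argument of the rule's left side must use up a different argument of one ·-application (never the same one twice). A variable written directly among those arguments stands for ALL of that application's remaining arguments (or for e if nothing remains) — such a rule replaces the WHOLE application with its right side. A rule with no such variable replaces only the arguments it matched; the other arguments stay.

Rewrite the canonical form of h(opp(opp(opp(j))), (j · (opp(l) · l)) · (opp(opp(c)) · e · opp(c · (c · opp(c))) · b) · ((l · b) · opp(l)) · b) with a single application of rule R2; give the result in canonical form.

Answer: h(opp(j), b · b)

Derivation:
Canonical form:  h(opp(j), b · b · b · j)
R2 matches:  uses b, j;  v := b · b
The extension variable absorbs all remaining arguments, so the whole application is rewritten.
New term:  h(opp(j), b · b)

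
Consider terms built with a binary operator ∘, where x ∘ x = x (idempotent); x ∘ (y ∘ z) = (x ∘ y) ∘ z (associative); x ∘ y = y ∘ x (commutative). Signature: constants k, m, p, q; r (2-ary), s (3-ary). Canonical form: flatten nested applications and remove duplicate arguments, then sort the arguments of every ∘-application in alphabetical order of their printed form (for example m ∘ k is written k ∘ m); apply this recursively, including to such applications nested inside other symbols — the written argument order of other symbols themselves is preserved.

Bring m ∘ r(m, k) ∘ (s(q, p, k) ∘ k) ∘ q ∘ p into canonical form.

Answer: k ∘ m ∘ p ∘ q ∘ r(m, k) ∘ s(q, p, k)

Derivation:
Merge nested applications:  m ∘ r(m, k) ∘ s(q, p, k) ∘ k ∘ q ∘ p
Sort arguments:  k ∘ m ∘ p ∘ q ∘ r(m, k) ∘ s(q, p, k)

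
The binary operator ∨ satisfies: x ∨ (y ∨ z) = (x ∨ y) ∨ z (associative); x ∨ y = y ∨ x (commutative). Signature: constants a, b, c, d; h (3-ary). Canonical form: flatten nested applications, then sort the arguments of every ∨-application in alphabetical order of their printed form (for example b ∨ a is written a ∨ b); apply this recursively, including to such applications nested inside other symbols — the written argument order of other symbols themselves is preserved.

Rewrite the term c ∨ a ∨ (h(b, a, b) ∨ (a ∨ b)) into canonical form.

Answer: a ∨ a ∨ b ∨ c ∨ h(b, a, b)

Derivation:
Flatten:  c ∨ a ∨ h(b, a, b) ∨ a ∨ b
Sort arguments:  a ∨ a ∨ b ∨ c ∨ h(b, a, b)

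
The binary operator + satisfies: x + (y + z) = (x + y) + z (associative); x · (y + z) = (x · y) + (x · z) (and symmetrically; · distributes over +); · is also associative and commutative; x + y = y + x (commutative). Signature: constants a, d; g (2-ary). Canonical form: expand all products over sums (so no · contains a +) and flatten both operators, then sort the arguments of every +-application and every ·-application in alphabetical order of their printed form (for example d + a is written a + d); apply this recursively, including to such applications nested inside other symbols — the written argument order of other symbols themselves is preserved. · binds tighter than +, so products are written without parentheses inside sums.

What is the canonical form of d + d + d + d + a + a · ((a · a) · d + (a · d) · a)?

Distribute:  d + d + d + d + a + a · a · a · d + a · a · a · d
Sort:  a + a · a · a · d + a · a · a · d + d + d + d + d

Answer: a + a · a · a · d + a · a · a · d + d + d + d + d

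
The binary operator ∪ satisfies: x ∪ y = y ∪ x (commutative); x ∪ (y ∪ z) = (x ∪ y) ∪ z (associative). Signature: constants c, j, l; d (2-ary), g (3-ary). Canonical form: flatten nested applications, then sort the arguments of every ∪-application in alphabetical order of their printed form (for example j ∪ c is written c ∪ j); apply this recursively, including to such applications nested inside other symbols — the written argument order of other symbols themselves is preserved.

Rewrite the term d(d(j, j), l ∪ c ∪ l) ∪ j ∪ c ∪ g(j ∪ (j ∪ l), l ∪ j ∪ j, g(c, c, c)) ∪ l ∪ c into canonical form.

Answer: c ∪ c ∪ d(d(j, j), c ∪ l ∪ l) ∪ g(j ∪ j ∪ l, j ∪ j ∪ l, g(c, c, c)) ∪ j ∪ l

Derivation:
Simplify inside:  d(d(j, j), l ∪ c ∪ l)  →  d(d(j, j), c ∪ l ∪ l)
Simplify inside:  g(j ∪ (j ∪ l), l ∪ j ∪ j, g(c, c, c))  →  g(j ∪ j ∪ l, j ∪ j ∪ l, g(c, c, c))
Sort arguments:  c ∪ c ∪ d(d(j, j), c ∪ l ∪ l) ∪ g(j ∪ j ∪ l, j ∪ j ∪ l, g(c, c, c)) ∪ j ∪ l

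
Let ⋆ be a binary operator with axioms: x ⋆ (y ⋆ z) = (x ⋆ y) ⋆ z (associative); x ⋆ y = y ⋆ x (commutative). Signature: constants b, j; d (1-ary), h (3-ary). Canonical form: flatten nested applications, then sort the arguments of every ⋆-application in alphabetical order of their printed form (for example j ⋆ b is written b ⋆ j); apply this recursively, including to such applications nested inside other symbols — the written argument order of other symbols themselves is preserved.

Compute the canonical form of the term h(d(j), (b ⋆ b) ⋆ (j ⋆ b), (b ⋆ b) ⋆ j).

Work inside:  (b ⋆ b) ⋆ (j ⋆ b)
Merge nested applications:  b ⋆ b ⋆ j ⋆ b
Sort:  b ⋆ b ⋆ b ⋆ j
Put back:  h(d(j), b ⋆ b ⋆ b ⋆ j, b ⋆ b ⋆ j)

Answer: h(d(j), b ⋆ b ⋆ b ⋆ j, b ⋆ b ⋆ j)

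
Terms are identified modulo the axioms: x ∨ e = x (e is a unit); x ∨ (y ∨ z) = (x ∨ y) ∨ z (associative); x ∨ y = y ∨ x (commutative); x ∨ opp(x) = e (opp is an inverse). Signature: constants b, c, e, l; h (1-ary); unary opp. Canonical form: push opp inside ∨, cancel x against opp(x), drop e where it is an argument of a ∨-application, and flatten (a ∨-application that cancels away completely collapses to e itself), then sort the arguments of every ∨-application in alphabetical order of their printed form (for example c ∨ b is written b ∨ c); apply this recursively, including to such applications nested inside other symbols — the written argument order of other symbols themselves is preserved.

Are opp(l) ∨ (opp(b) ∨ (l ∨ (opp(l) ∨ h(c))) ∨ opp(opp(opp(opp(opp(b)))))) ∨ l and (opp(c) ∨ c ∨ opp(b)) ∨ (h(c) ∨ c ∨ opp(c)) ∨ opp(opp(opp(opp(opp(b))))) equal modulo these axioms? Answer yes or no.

Left:  opp(l) ∨ (opp(b) ∨ (l ∨ (opp(l) ∨ h(c))) ∨ opp(opp(opp(opp(opp(b)))))) ∨ l
  Push opp inside:  distribute opp over ∨ and collapse double opp
  Cancel inverse pairs:  l cancels
  Collect terms:  opp(b) ∨ opp(b) ∨ h(c)
  Order the arguments:  h(c) ∨ opp(b) ∨ opp(b)
Right:  (opp(c) ∨ c ∨ opp(b)) ∨ (h(c) ∨ c ∨ opp(c)) ∨ opp(opp(opp(opp(opp(b)))))
  Push opp inside:  distribute opp over ∨ and collapse double opp
  Cancel inverse pairs:  c cancels
  Collect:  opp(b) ∨ opp(b) ∨ h(c)
  Order the arguments:  h(c) ∨ opp(b) ∨ opp(b)

Answer: yes — both canonical forms are h(c) ∨ opp(b) ∨ opp(b)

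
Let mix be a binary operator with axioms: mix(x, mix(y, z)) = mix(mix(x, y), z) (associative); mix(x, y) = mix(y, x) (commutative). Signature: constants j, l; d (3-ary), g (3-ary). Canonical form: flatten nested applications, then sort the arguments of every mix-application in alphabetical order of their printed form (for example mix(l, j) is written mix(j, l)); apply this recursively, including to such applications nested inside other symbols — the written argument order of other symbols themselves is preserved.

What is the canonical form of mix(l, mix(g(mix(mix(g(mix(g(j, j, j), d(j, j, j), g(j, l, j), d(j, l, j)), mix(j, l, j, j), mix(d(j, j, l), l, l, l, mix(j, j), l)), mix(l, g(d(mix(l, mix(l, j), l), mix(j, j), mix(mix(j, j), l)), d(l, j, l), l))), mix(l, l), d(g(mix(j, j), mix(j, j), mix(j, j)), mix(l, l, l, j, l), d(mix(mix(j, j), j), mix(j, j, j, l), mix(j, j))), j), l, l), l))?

Flatten:  mix(l, g(mix(mix(g(mix(g(j, j, j), d(j, j, j), g(j, l, j), d(j, l, j)), mix(j, l, j, j), mix(d(j, j, l), l, l, l, mix(j, j), l)), mix(l, g(d(mix(l, mix(l, j), l), mix(j, j), mix(mix(j, j), l)), d(l, j, l), l))), mix(l, l), d(g(mix(j, j), mix(j, j), mix(j, j)), mix(l, l, l, j, l), d(mix(mix(j, j), j), mix(j, j, j, l), mix(j, j))), j), l, l), l)
Inside:  g(mix(mix(g(mix(g(j, j, j), d(j, j, j), g(j, l, j), d(j, l, j)), mix(j, l, j, j), mix(d(j, j, l), l, l, l, mix(j, j), l)), mix(l, g(d(mix(l, mix(l, j), l), mix(j, j), mix(mix(j, j), l)), d(l, j, l), l))), mix(l, l), d(g(mix(j, j), mix(j, j), mix(j, j)), mix(l, l, l, j, l), d(mix(mix(j, j), j), mix(j, j, j, l), mix(j, j))), j), l, l)  →  g(mix(d(g(mix(j, j), mix(j, j), mix(j, j)), mix(j, l, l, l, l), d(mix(j, j, j), mix(j, j, j, l), mix(j, j))), g(d(mix(j, l, l, l), mix(j, j), mix(j, j, l)), d(l, j, l), l), g(mix(d(j, j, j), d(j, l, j), g(j, j, j), g(j, l, j)), mix(j, j, j, l), mix(d(j, j, l), j, j, l, l, l, l)), j, l, l, l), l, l)
Sort:  mix(g(mix(d(g(mix(j, j), mix(j, j), mix(j, j)), mix(j, l, l, l, l), d(mix(j, j, j), mix(j, j, j, l), mix(j, j))), g(d(mix(j, l, l, l), mix(j, j), mix(j, j, l)), d(l, j, l), l), g(mix(d(j, j, j), d(j, l, j), g(j, j, j), g(j, l, j)), mix(j, j, j, l), mix(d(j, j, l), j, j, l, l, l, l)), j, l, l, l), l, l), l, l)

Answer: mix(g(mix(d(g(mix(j, j), mix(j, j), mix(j, j)), mix(j, l, l, l, l), d(mix(j, j, j), mix(j, j, j, l), mix(j, j))), g(d(mix(j, l, l, l), mix(j, j), mix(j, j, l)), d(l, j, l), l), g(mix(d(j, j, j), d(j, l, j), g(j, j, j), g(j, l, j)), mix(j, j, j, l), mix(d(j, j, l), j, j, l, l, l, l)), j, l, l, l), l, l), l, l)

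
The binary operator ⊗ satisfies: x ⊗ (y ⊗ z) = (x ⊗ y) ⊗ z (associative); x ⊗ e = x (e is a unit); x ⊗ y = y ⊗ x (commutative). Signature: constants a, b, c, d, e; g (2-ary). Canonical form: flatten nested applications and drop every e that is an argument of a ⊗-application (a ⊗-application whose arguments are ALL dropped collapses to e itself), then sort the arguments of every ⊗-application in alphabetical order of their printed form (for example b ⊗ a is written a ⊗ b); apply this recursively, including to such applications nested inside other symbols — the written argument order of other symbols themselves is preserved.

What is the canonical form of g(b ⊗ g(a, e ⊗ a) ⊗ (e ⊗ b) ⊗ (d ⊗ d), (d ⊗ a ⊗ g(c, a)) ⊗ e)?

Descend into:  b ⊗ g(a, e ⊗ a) ⊗ (e ⊗ b) ⊗ (d ⊗ d)
Flatten:  b ⊗ g(a, e ⊗ a) ⊗ e ⊗ b ⊗ d ⊗ d
Canonicalize subterm:  g(a, e ⊗ a)  →  g(a, a)
Unit:  drop e
Sort arguments:  b ⊗ b ⊗ d ⊗ d ⊗ g(a, a)
Rebuild:  g(b ⊗ b ⊗ d ⊗ d ⊗ g(a, a), a ⊗ d ⊗ g(c, a))

Answer: g(b ⊗ b ⊗ d ⊗ d ⊗ g(a, a), a ⊗ d ⊗ g(c, a))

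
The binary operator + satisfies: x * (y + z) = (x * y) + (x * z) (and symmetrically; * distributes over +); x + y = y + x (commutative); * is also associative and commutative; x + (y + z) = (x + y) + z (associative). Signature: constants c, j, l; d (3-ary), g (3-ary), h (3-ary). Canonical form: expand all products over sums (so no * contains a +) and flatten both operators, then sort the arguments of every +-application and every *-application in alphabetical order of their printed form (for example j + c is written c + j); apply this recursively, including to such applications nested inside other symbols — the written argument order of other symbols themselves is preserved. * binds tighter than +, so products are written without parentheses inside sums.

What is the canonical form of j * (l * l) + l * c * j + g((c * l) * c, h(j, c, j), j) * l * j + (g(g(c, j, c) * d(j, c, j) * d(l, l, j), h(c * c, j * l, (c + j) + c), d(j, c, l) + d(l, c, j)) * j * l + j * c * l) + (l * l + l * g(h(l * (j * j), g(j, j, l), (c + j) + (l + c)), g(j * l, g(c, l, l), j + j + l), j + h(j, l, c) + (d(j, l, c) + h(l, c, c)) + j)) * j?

Expand:  j * l * l + c * j * l + g(c * c * l, h(j, c, j), j) * j * l + g(d(j, c, j) * d(l, l, j) * g(c, j, c), h(c * c, j * l, c + c + j), d(j, c, l) + d(l, c, j)) * j * l + c * j * l + j * l * l + g(h(j * j * l, g(j, j, l), c + c + j + l), g(j * l, g(c, l, l), j + j + l), d(j, l, c) + h(j, l, c) + h(l, c, c) + j + j) * j * l
Sort:  c * j * l + c * j * l + g(c * c * l, h(j, c, j), j) * j * l + g(d(j, c, j) * d(l, l, j) * g(c, j, c), h(c * c, j * l, c + c + j), d(j, c, l) + d(l, c, j)) * j * l + g(h(j * j * l, g(j, j, l), c + c + j + l), g(j * l, g(c, l, l), j + j + l), d(j, l, c) + h(j, l, c) + h(l, c, c) + j + j) * j * l + j * l * l + j * l * l

Answer: c * j * l + c * j * l + g(c * c * l, h(j, c, j), j) * j * l + g(d(j, c, j) * d(l, l, j) * g(c, j, c), h(c * c, j * l, c + c + j), d(j, c, l) + d(l, c, j)) * j * l + g(h(j * j * l, g(j, j, l), c + c + j + l), g(j * l, g(c, l, l), j + j + l), d(j, l, c) + h(j, l, c) + h(l, c, c) + j + j) * j * l + j * l * l + j * l * l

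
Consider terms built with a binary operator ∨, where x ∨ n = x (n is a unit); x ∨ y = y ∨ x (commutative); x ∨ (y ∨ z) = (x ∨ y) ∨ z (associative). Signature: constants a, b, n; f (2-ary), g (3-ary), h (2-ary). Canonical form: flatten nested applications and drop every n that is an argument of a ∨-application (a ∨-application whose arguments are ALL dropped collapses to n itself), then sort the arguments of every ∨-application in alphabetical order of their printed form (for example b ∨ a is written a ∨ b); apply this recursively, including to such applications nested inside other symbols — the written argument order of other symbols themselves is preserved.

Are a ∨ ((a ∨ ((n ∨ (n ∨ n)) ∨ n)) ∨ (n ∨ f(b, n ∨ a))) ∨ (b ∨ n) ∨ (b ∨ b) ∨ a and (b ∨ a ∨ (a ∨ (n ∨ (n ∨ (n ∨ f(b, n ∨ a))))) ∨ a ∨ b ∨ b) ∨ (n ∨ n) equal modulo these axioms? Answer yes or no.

Left:  a ∨ ((a ∨ ((n ∨ (n ∨ n)) ∨ n)) ∨ (n ∨ f(b, n ∨ a))) ∨ (b ∨ n) ∨ (b ∨ b) ∨ a
  Un-nest:  a ∨ a ∨ n ∨ n ∨ n ∨ n ∨ n ∨ f(b, n ∨ a) ∨ b ∨ n ∨ b ∨ b ∨ a
  Simplify inside:  f(b, n ∨ a)  →  f(b, a)
  Units out:  drop n (×6)
  Order the arguments:  a ∨ a ∨ a ∨ b ∨ b ∨ b ∨ f(b, a)
Right:  (b ∨ a ∨ (a ∨ (n ∨ (n ∨ (n ∨ f(b, n ∨ a))))) ∨ a ∨ b ∨ b) ∨ (n ∨ n)
  Un-nest:  b ∨ a ∨ a ∨ n ∨ n ∨ n ∨ f(b, n ∨ a) ∨ a ∨ b ∨ b ∨ n ∨ n
  Simplify inside:  f(b, n ∨ a)  →  f(b, a)
  Unit:  drop n (×5)
  Sort arguments:  a ∨ a ∨ a ∨ b ∨ b ∨ b ∨ f(b, a)

Answer: yes — both canonical forms are a ∨ a ∨ a ∨ b ∨ b ∨ b ∨ f(b, a)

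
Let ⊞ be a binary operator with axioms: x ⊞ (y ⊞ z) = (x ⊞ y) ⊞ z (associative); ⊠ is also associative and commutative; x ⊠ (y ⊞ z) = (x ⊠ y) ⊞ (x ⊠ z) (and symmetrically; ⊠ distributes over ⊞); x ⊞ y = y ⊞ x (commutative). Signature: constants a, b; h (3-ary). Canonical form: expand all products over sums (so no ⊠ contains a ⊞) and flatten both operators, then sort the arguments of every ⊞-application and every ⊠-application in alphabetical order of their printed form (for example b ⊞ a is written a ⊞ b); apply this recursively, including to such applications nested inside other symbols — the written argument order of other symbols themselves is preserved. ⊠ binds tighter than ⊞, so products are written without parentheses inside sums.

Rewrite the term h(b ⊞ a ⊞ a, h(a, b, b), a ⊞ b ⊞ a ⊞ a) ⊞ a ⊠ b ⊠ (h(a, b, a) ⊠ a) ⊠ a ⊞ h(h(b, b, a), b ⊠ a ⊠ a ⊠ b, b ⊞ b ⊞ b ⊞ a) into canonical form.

Merge nested applications:  h(a ⊞ a ⊞ b, h(a, b, b), a ⊞ a ⊞ a ⊞ b) ⊞ a ⊠ a ⊠ a ⊠ b ⊠ h(a, b, a) ⊞ h(h(b, b, a), a ⊠ a ⊠ b ⊠ b, a ⊞ b ⊞ b ⊞ b)
Sort:  a ⊠ a ⊠ a ⊠ b ⊠ h(a, b, a) ⊞ h(a ⊞ a ⊞ b, h(a, b, b), a ⊞ a ⊞ a ⊞ b) ⊞ h(h(b, b, a), a ⊠ a ⊠ b ⊠ b, a ⊞ b ⊞ b ⊞ b)

Answer: a ⊠ a ⊠ a ⊠ b ⊠ h(a, b, a) ⊞ h(a ⊞ a ⊞ b, h(a, b, b), a ⊞ a ⊞ a ⊞ b) ⊞ h(h(b, b, a), a ⊠ a ⊠ b ⊠ b, a ⊞ b ⊞ b ⊞ b)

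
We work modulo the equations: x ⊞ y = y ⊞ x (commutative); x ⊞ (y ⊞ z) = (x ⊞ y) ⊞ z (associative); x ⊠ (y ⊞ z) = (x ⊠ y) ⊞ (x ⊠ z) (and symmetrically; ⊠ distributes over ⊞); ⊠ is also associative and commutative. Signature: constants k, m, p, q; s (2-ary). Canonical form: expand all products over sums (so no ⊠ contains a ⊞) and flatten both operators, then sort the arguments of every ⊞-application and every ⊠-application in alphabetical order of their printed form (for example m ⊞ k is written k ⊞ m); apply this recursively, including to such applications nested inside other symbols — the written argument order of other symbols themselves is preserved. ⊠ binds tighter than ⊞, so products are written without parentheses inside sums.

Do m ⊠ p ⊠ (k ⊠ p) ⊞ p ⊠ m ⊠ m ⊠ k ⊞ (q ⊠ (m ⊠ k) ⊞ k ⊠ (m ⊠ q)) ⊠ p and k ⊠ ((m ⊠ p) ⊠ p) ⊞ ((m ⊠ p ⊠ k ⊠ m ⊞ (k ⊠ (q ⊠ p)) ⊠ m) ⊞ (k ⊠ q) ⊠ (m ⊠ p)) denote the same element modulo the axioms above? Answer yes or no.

Answer: yes — both canonical forms are k ⊠ m ⊠ m ⊠ p ⊞ k ⊠ m ⊠ p ⊠ p ⊞ k ⊠ m ⊠ p ⊠ q ⊞ k ⊠ m ⊠ p ⊠ q

Derivation:
Left:  m ⊠ p ⊠ (k ⊠ p) ⊞ p ⊠ m ⊠ m ⊠ k ⊞ (q ⊠ (m ⊠ k) ⊞ k ⊠ (m ⊠ q)) ⊠ p
  Expand:  k ⊠ m ⊠ p ⊠ p ⊞ k ⊠ m ⊠ m ⊠ p ⊞ k ⊠ m ⊠ p ⊠ q ⊞ k ⊠ m ⊠ p ⊠ q
  Order the arguments:  k ⊠ m ⊠ m ⊠ p ⊞ k ⊠ m ⊠ p ⊠ p ⊞ k ⊠ m ⊠ p ⊠ q ⊞ k ⊠ m ⊠ p ⊠ q
Right:  k ⊠ ((m ⊠ p) ⊠ p) ⊞ ((m ⊠ p ⊠ k ⊠ m ⊞ (k ⊠ (q ⊠ p)) ⊠ m) ⊞ (k ⊠ q) ⊠ (m ⊠ p))
  Flatten:  k ⊠ m ⊠ p ⊠ p ⊞ k ⊠ m ⊠ m ⊠ p ⊞ k ⊠ m ⊠ p ⊠ q ⊞ k ⊠ m ⊠ p ⊠ q
  Sort:  k ⊠ m ⊠ m ⊠ p ⊞ k ⊠ m ⊠ p ⊠ p ⊞ k ⊠ m ⊠ p ⊠ q ⊞ k ⊠ m ⊠ p ⊠ q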